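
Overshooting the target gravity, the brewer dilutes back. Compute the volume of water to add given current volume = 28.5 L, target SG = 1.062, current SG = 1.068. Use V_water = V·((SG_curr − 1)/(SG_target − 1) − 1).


V_water = 28.5·((1.068 − 1)/(1.062 − 1) − 1)

2.7581 L


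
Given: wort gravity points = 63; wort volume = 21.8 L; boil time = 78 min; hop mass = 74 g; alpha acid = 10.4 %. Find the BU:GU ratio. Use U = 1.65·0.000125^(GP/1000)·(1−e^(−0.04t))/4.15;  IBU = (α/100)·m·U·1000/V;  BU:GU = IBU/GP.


U = 1.65·0.000125^(63/1000)·(1−e^(−0.04·78))/4.15 = 0.2157
IBU = (10.4/100)·74·0.2157·1000/21.8 = 76.1616
BU:GU = 76.1616/63

1.2089


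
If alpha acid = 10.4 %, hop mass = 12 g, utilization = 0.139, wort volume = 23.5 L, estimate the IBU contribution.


IBU = (α/100)·mass·U·1000 / V
IBU = (10.4/100)·12·0.139·1000 / 23.5

7.3818 IBU


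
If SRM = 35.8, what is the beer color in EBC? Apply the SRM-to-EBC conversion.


EBC = SRM · 1.97
EBC = 35.8 · 1.97

70.5260 EBC


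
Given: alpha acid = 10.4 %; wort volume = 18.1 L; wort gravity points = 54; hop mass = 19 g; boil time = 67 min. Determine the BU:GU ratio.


U = 1.65·0.000125^(GP/1000)·(1−e^(−0.04t))/4.15;  IBU = (α/100)·m·U·1000/V;  BU:GU = IBU/GP
U = 1.65·0.000125^(54/1000)·(1−e^(−0.04·67))/4.15 = 0.2279
IBU = (10.4/100)·19·0.2279·1000/18.1 = 24.8846
BU:GU = 24.8846/54

0.4608


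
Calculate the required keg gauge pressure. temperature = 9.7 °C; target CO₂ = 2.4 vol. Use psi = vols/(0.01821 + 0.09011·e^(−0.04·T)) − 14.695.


psi = 2.4/(0.01821 + 0.09011·e^(−0.04·9.7)) − 14.695

15.5539 psi


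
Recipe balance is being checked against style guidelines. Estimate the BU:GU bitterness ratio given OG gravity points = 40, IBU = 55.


BU:GU = IBU / OG_points
BU:GU = 55 / 40

1.3750


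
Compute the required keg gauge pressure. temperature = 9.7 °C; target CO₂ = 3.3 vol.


psi = vols/(0.01821 + 0.09011·e^(−0.04·T)) − 14.695
psi = 3.3/(0.01821 + 0.09011·e^(−0.04·9.7)) − 14.695

26.8972 psi


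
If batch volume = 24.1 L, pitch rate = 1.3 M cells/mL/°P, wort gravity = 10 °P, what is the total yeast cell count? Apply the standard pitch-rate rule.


cells (billions) = rate · V_L · °P
cells = 1.3 · 24.1 · 10

313.3000 billion cells


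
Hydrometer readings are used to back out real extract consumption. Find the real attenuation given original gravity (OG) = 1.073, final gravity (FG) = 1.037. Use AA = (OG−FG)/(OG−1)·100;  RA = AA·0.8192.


AA = (1.073 − 1.037)/(1.073 − 1)·100 = 49.3151
RA = 49.3151·0.8192

40.3989 %


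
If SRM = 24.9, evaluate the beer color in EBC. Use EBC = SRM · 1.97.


EBC = 24.9 · 1.97

49.0530 EBC


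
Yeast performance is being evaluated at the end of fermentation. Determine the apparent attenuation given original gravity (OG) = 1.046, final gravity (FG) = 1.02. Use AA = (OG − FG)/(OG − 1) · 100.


AA = (1.046 − 1.02)/(1.046 − 1) · 100

56.5217 %


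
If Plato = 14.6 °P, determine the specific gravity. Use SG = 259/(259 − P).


SG = 259/(259 − 14.6)

1.0597


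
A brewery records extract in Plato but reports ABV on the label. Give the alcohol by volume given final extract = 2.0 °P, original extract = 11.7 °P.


SG = 259/(259 − P);  ABV = (OG − FG)·131.25
OG = 259/(259 − 11.7) = 1.0473
FG = 259/(259 − 2.0) = 1.0078
ABV = (1.0473 − 1.0078)·131.25

5.1882 % ABV


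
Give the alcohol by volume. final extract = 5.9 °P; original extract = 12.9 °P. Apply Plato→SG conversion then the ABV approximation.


SG = 259/(259 − P);  ABV = (OG − FG)·131.25
OG = 259/(259 − 12.9) = 1.0524
FG = 259/(259 − 5.9) = 1.0233
ABV = (1.0524 − 1.0233)·131.25

3.8203 % ABV


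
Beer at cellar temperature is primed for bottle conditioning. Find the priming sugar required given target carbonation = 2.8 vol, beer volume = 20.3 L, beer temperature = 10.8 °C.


residual = 14.695·(0.01821 + 0.09011·e^(−0.04·T));  sugar = (target − residual)·4.0·V
residual = 14.695·(0.01821 + 0.09011·e^(−0.04·10.8)) = 1.1273
sugar = (2.8 − 1.1273)·4.0·20.3

135.8267 g


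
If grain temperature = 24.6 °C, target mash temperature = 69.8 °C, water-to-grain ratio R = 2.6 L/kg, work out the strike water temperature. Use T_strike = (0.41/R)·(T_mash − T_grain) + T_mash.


T_strike = (0.41/2.6)·(69.8 − 24.6) + 69.8

76.9277 °C


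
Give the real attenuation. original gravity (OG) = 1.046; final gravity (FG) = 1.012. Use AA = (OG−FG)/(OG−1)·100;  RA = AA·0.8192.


AA = (1.046 − 1.012)/(1.046 − 1)·100 = 73.9130
RA = 73.9130·0.8192

60.5496 %


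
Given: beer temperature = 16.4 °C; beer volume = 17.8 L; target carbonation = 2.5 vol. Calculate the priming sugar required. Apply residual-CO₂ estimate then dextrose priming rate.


residual = 14.695·(0.01821 + 0.09011·e^(−0.04·T));  sugar = (target − residual)·4.0·V
residual = 14.695·(0.01821 + 0.09011·e^(−0.04·16.4)) = 0.9547
sugar = (2.5 − 0.9547)·4.0·17.8

110.0228 g


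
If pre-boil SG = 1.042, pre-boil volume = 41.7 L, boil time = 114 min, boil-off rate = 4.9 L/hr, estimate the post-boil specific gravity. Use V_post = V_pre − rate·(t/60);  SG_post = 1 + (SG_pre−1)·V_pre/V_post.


V_post = 41.7 − 4.9·(114/60) = 32.3900
SG_post = 1 + (1.042 − 1)·41.7/32.3900

1.0541


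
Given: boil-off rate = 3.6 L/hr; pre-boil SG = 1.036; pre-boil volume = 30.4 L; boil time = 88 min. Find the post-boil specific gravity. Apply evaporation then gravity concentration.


V_post = V_pre − rate·(t/60);  SG_post = 1 + (SG_pre−1)·V_pre/V_post
V_post = 30.4 − 3.6·(88/60) = 25.1200
SG_post = 1 + (1.036 − 1)·30.4/25.1200

1.0436


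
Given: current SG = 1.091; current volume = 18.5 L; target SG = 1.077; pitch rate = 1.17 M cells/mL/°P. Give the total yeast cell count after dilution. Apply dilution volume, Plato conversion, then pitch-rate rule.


V_w = V·((SG_c−1)/(SG_t−1)−1);  °P = 259 − 259/SG_t;  cells = rate·(V+V_w)·°P
V_w = 18.5·((1.091−1)/(1.077−1)−1) = 3.3636
V_final = 18.5 + 3.3636 = 21.8636
°P = 259 − 259/1.077 = 18.5172
cells = 1.17·21.8636·18.5172

473.6778 billion cells


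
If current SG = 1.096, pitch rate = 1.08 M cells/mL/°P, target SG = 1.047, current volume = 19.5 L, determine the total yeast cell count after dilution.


V_w = V·((SG_c−1)/(SG_t−1)−1);  °P = 259 − 259/SG_t;  cells = rate·(V+V_w)·°P
V_w = 19.5·((1.096−1)/(1.047−1)−1) = 20.3298
V_final = 19.5 + 20.3298 = 39.8298
°P = 259 − 259/1.047 = 11.6266
cells = 1.08·39.8298·11.6266

500.1297 billion cells


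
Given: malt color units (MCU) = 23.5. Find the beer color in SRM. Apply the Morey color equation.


SRM = 1.4922 · MCU^0.6859
SRM = 1.4922 · 23.5^0.6859

13.0090 SRM


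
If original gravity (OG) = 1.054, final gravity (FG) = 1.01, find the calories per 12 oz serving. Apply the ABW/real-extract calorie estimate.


ABW = (OG−FG)·131.25·0.79/FG;  °P = 259 − 259/SG (for OG→OE and FG→AE);  RE = 0.1808·OE + 0.8192·AE;  Cal = (6.9·ABW + 4·(RE−0.1))·FG·3.55
ABW = (1.054 − 1.01)·131.25·0.79/1.01 = 4.5171
OE = 259 − 259/1.054 = 13.2694 °P
AE = 259 − 259/1.01 = 2.5644 °P
RE = 0.1808·13.2694 + 0.8192·2.5644 = 4.4998 °P
Cal = (6.9·4.5171 + 4·(4.4998−0.1))·1.01·3.55

174.8548 kcal


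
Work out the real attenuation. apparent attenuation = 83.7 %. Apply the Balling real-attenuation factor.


RA = AA · 0.8192
RA = 83.7 · 0.8192

68.5670 %


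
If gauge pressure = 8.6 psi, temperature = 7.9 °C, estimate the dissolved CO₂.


vols = (P + 14.695)·(0.01821 + 0.09011·e^(−0.04·T))
vols = (8.6 + 14.695)·(0.01821 + 0.09011·e^(−0.04·7.9))

1.9546 volumes


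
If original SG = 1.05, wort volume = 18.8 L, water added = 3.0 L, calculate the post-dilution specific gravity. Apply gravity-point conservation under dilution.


SG_new = 1 + (SG_old − 1)·V_old/(V_old + V_water)
pts = (1.05 − 1)·1000·18.8/(18.8 + 3.0) = 43.1193
SG_new = 1 + 43.1193/1000

1.0431


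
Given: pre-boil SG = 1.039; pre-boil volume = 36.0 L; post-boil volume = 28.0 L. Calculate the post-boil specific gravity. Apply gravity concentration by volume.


SG_post = 1 + (SG_pre − 1)·V_pre/V_post
pts_pre = (1.039 − 1)·1000 = 39.0000
pts_post = 39.0000·36.0/28.0 = 50.1429
SG_post = 1 + 50.1429/1000

1.0501


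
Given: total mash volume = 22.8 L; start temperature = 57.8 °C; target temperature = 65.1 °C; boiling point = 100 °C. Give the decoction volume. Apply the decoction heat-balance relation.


V_dec = V_total·(T_target − T_start)/(T_boil − T_start)
V_dec = 22.8·(65.1 − 57.8)/(100 − 57.8)

3.9441 L


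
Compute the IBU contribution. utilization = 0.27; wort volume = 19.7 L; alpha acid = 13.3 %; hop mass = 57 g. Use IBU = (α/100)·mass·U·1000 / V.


IBU = (13.3/100)·57·0.27·1000 / 19.7

103.9020 IBU


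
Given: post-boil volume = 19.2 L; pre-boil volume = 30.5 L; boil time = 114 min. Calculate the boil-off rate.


rate = (V_pre − V_post) / (t_min/60)
rate = (30.5 − 19.2) / (114/60)

5.9474 L/hr


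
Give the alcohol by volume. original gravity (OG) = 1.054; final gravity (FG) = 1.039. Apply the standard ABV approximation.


ABV = (OG − FG) · 131.25
ABV = (1.054 − 1.039) · 131.25

1.9688 % ABV


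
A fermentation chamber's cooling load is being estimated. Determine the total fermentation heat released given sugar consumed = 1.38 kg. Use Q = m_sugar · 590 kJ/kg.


Q = 1.38 · 590

814.2000 kJ


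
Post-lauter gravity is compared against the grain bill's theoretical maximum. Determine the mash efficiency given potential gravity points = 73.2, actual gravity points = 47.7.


efficiency = actual / potential × 100
efficiency = 47.7 / 73.2 × 100

65.1639 %


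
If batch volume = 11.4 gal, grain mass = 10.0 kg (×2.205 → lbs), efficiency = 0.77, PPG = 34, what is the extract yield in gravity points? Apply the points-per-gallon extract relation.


points = lbs × PPG × eff / vol
lbs = 10.0 × 2.205 = 22.0500
points = 22.0500 × 34 × 0.77 / 11.4

50.6376 points


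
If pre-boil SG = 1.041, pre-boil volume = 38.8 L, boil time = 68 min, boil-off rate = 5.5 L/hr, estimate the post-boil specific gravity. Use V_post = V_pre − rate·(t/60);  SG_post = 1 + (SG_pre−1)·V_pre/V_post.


V_post = 38.8 − 5.5·(68/60) = 32.5667
SG_post = 1 + (1.041 − 1)·38.8/32.5667

1.0488


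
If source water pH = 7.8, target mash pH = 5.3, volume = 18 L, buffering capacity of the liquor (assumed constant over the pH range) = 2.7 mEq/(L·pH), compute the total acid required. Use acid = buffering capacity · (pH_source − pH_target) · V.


acid = 2.7 · (7.8 − 5.3) · 18

121.5000 mEq


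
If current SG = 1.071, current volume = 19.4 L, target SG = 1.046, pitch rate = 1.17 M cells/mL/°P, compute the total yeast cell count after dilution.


V_w = V·((SG_c−1)/(SG_t−1)−1);  °P = 259 − 259/SG_t;  cells = rate·(V+V_w)·°P
V_w = 19.4·((1.071−1)/(1.046−1)−1) = 10.5435
V_final = 19.4 + 10.5435 = 29.9435
°P = 259 − 259/1.046 = 11.3901
cells = 1.17·29.9435·11.3901

399.0378 billion cells


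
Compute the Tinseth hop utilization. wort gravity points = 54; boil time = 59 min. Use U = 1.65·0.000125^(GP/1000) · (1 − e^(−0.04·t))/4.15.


bigness = 1.65·0.000125^(54/1000) = 1.0156
boil_factor = (1 − e^(−0.04·59))/4.15 = 0.2182
U = 1.0156 · 0.2182

0.2216


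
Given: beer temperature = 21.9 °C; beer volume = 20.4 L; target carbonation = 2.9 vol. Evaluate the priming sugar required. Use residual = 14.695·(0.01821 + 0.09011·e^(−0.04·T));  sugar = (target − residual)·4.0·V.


residual = 14.695·(0.01821 + 0.09011·e^(−0.04·21.9)) = 0.8190
sugar = (2.9 − 0.8190)·4.0·20.4

169.8064 g


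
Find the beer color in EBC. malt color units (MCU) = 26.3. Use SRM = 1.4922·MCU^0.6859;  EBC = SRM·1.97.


SRM = 1.4922·26.3^0.6859 = 14.0532
EBC = 14.0532·1.97

27.6848 EBC


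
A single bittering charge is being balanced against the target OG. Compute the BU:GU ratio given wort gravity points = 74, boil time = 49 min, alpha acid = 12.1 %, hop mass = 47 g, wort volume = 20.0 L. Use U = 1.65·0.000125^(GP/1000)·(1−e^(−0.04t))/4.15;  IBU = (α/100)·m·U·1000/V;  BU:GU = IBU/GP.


U = 1.65·0.000125^(74/1000)·(1−e^(−0.04·49))/4.15 = 0.1757
IBU = (12.1/100)·47·0.1757·1000/20.0 = 49.9488
BU:GU = 49.9488/74

0.6750


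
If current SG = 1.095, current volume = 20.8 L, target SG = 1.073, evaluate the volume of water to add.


V_water = V·((SG_curr − 1)/(SG_target − 1) − 1)
V_water = 20.8·((1.095 − 1)/(1.073 − 1) − 1)

6.2685 L


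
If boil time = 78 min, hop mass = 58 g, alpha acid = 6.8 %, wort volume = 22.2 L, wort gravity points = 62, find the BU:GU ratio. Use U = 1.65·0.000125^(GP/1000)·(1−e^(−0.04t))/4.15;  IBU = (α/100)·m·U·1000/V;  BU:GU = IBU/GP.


U = 1.65·0.000125^(62/1000)·(1−e^(−0.04·78))/4.15 = 0.2177
IBU = (6.8/100)·58·0.2177·1000/22.2 = 38.6736
BU:GU = 38.6736/62

0.6238


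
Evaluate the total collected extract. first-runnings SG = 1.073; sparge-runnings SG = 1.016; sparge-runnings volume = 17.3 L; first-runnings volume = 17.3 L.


total = Σ (SG_i − 1)·1000·V_i
first = (1.073 − 1)·1000·17.3 = 1262.9000
sparge = (1.016 − 1)·1000·17.3 = 276.8000
total = 1262.9000 + 276.8000

1539.7000 gravity·L


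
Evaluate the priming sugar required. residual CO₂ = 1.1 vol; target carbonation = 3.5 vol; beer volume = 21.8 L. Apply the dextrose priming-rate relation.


sugar = (target − residual)·4.0·V
sugar = (3.5 − 1.1)·4.0·21.8

209.2800 g


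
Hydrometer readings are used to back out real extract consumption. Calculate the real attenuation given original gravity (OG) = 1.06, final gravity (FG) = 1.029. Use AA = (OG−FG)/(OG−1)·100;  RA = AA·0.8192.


AA = (1.06 − 1.029)/(1.06 − 1)·100 = 51.6667
RA = 51.6667·0.8192

42.3253 %


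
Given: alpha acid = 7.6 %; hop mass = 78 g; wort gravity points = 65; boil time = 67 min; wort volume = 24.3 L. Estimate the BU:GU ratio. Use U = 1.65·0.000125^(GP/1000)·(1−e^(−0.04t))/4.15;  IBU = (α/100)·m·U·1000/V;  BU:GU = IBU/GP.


U = 1.65·0.000125^(65/1000)·(1−e^(−0.04·67))/4.15 = 0.2065
IBU = (7.6/100)·78·0.2065·1000/24.3 = 50.3721
BU:GU = 50.3721/65

0.7750


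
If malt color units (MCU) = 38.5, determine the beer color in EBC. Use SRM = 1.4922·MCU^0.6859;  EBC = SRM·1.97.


SRM = 1.4922·38.5^0.6859 = 18.2513
EBC = 18.2513·1.97

35.9551 EBC


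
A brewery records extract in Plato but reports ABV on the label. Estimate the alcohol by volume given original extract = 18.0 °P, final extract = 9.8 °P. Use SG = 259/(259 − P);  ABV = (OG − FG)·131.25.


OG = 259/(259 − 18.0) = 1.0747
FG = 259/(259 − 9.8) = 1.0393
ABV = (1.0747 − 1.0393)·131.25

4.6414 % ABV


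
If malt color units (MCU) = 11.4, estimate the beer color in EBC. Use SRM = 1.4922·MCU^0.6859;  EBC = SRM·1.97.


SRM = 1.4922·11.4^0.6859 = 7.9206
EBC = 7.9206·1.97

15.6036 EBC


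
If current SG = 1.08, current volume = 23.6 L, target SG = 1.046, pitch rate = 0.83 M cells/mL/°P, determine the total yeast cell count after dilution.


V_w = V·((SG_c−1)/(SG_t−1)−1);  °P = 259 − 259/SG_t;  cells = rate·(V+V_w)·°P
V_w = 23.6·((1.08−1)/(1.046−1)−1) = 17.4435
V_final = 23.6 + 17.4435 = 41.0435
°P = 259 − 259/1.046 = 11.3901
cells = 0.83·41.0435·11.3901

388.0147 billion cells


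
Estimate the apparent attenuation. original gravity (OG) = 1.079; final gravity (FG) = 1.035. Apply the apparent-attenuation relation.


AA = (OG − FG)/(OG − 1) · 100
AA = (1.079 − 1.035)/(1.079 − 1) · 100

55.6962 %


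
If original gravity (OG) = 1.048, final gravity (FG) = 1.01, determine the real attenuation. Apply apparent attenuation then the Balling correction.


AA = (OG−FG)/(OG−1)·100;  RA = AA·0.8192
AA = (1.048 − 1.01)/(1.048 − 1)·100 = 79.1667
RA = 79.1667·0.8192

64.8533 %


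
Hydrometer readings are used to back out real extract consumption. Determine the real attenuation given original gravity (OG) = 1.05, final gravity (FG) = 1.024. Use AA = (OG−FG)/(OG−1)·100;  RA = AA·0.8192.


AA = (1.05 − 1.024)/(1.05 − 1)·100 = 52.0000
RA = 52.0000·0.8192

42.5984 %


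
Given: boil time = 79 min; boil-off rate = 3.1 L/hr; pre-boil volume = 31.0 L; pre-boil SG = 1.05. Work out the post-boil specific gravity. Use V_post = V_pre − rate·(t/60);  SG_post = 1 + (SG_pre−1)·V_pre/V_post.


V_post = 31.0 − 3.1·(79/60) = 26.9183
SG_post = 1 + (1.05 − 1)·31.0/26.9183

1.0576


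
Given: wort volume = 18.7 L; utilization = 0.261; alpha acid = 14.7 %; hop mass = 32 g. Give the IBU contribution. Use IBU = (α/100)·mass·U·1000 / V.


IBU = (14.7/100)·32·0.261·1000 / 18.7

65.6548 IBU


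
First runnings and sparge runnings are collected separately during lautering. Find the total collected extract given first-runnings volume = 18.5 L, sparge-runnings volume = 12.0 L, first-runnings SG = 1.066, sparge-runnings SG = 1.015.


total = Σ (SG_i − 1)·1000·V_i
first = (1.066 − 1)·1000·18.5 = 1221.0000
sparge = (1.015 − 1)·1000·12.0 = 180.0000
total = 1221.0000 + 180.0000

1401.0000 gravity·L


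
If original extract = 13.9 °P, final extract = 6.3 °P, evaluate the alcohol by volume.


SG = 259/(259 − P);  ABV = (OG − FG)·131.25
OG = 259/(259 − 13.9) = 1.0567
FG = 259/(259 − 6.3) = 1.0249
ABV = (1.0567 − 1.0249)·131.25

4.1712 % ABV


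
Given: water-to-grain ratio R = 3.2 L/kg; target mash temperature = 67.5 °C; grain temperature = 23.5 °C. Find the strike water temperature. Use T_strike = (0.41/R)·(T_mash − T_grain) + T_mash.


T_strike = (0.41/3.2)·(67.5 − 23.5) + 67.5

73.1375 °C


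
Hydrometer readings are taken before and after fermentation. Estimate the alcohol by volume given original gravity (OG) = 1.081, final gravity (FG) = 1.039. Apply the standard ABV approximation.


ABV = (OG − FG) · 131.25
ABV = (1.081 − 1.039) · 131.25

5.5125 % ABV


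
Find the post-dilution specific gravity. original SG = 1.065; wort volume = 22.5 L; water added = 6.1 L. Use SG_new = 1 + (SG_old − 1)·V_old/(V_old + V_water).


pts = (1.065 − 1)·1000·22.5/(22.5 + 6.1) = 51.1364
SG_new = 1 + 51.1364/1000

1.0511


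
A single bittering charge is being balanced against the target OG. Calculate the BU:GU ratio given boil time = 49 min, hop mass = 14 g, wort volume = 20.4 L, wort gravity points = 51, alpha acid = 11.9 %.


U = 1.65·0.000125^(GP/1000)·(1−e^(−0.04t))/4.15;  IBU = (α/100)·m·U·1000/V;  BU:GU = IBU/GP
U = 1.65·0.000125^(51/1000)·(1−e^(−0.04·49))/4.15 = 0.2160
IBU = (11.9/100)·14·0.2160·1000/20.4 = 17.6396
BU:GU = 17.6396/51

0.3459


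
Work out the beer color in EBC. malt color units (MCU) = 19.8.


SRM = 1.4922·MCU^0.6859;  EBC = SRM·1.97
SRM = 1.4922·19.8^0.6859 = 11.5667
EBC = 11.5667·1.97

22.7864 EBC


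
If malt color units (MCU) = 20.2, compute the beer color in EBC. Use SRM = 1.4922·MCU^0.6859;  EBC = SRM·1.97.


SRM = 1.4922·20.2^0.6859 = 11.7265
EBC = 11.7265·1.97

23.1012 EBC


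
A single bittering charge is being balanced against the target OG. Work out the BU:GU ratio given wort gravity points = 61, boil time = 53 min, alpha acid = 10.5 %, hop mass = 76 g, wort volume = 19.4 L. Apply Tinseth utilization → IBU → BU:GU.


U = 1.65·0.000125^(GP/1000)·(1−e^(−0.04t))/4.15;  IBU = (α/100)·m·U·1000/V;  BU:GU = IBU/GP
U = 1.65·0.000125^(61/1000)·(1−e^(−0.04·53))/4.15 = 0.2022
IBU = (10.5/100)·76·0.2022·1000/19.4 = 83.1794
BU:GU = 83.1794/61

1.3636


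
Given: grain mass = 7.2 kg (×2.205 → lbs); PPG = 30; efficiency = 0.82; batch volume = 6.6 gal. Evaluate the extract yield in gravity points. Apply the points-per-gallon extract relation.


points = lbs × PPG × eff / vol
lbs = 7.2 × 2.205 = 15.8760
points = 15.8760 × 30 × 0.82 / 6.6

59.1742 points


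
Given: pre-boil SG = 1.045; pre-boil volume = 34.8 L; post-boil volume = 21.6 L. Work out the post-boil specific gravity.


SG_post = 1 + (SG_pre − 1)·V_pre/V_post
pts_pre = (1.045 − 1)·1000 = 45.0000
pts_post = 45.0000·34.8/21.6 = 72.5000
SG_post = 1 + 72.5000/1000

1.0725


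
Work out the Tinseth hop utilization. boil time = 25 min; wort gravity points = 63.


U = 1.65·0.000125^(GP/1000) · (1 − e^(−0.04·t))/4.15
bigness = 1.65·0.000125^(63/1000) = 0.9367
boil_factor = (1 − e^(−0.04·25))/4.15 = 0.1523
U = 0.9367 · 0.1523

0.1427


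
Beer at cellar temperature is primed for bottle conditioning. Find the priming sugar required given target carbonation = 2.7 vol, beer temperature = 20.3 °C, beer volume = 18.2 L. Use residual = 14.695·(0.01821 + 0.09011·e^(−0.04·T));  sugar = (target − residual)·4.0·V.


residual = 14.695·(0.01821 + 0.09011·e^(−0.04·20.3)) = 0.8555
sugar = (2.7 − 0.8555)·4.0·18.2

134.2807 g


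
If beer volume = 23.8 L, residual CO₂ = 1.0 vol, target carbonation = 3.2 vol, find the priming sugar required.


sugar = (target − residual)·4.0·V
sugar = (3.2 − 1.0)·4.0·23.8

209.4400 g


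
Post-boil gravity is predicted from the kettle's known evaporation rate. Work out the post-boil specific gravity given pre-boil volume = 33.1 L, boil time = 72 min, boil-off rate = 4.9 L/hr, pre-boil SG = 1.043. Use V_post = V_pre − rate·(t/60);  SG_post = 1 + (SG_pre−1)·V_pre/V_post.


V_post = 33.1 − 4.9·(72/60) = 27.2200
SG_post = 1 + (1.043 − 1)·33.1/27.2200

1.0523


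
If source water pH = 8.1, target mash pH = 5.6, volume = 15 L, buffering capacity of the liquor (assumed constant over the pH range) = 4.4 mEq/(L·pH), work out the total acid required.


acid = buffering capacity · (pH_source − pH_target) · V
acid = 4.4 · (8.1 − 5.6) · 15

165.0000 mEq


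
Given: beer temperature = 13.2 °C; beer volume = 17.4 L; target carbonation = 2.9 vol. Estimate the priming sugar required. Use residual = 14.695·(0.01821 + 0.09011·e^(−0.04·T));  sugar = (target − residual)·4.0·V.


residual = 14.695·(0.01821 + 0.09011·e^(−0.04·13.2)) = 1.0486
sugar = (2.9 − 1.0486)·4.0·17.4

128.8597 g


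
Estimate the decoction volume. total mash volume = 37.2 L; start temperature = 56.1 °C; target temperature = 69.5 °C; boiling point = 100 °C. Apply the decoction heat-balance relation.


V_dec = V_total·(T_target − T_start)/(T_boil − T_start)
V_dec = 37.2·(69.5 − 56.1)/(100 − 56.1)

11.3549 L


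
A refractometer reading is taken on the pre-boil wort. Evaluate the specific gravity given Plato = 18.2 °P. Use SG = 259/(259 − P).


SG = 259/(259 − 18.2)

1.0756


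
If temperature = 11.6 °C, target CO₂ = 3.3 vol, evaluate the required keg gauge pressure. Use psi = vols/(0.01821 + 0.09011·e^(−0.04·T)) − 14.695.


psi = 3.3/(0.01821 + 0.09011·e^(−0.04·11.6)) − 14.695

29.3826 psi


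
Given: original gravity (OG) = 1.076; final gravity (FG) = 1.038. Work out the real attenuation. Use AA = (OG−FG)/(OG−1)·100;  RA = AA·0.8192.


AA = (1.076 − 1.038)/(1.076 − 1)·100 = 50.0000
RA = 50.0000·0.8192

40.9600 %


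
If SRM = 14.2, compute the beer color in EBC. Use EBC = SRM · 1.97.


EBC = 14.2 · 1.97

27.9740 EBC


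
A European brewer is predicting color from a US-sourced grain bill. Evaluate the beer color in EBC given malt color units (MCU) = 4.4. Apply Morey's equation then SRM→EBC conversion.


SRM = 1.4922·MCU^0.6859;  EBC = SRM·1.97
SRM = 1.4922·4.4^0.6859 = 4.1226
EBC = 4.1226·1.97

8.1215 EBC


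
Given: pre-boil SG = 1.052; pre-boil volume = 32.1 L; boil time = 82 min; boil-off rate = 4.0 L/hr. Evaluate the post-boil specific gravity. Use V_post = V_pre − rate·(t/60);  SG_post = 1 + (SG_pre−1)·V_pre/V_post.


V_post = 32.1 − 4.0·(82/60) = 26.6333
SG_post = 1 + (1.052 − 1)·32.1/26.6333

1.0627


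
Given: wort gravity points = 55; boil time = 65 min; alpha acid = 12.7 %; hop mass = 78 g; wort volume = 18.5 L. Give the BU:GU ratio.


U = 1.65·0.000125^(GP/1000)·(1−e^(−0.04t))/4.15;  IBU = (α/100)·m·U·1000/V;  BU:GU = IBU/GP
U = 1.65·0.000125^(55/1000)·(1−e^(−0.04·65))/4.15 = 0.2245
IBU = (12.7/100)·78·0.2245·1000/18.5 = 120.2196
BU:GU = 120.2196/55

2.1858


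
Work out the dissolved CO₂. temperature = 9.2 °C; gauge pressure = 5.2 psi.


vols = (P + 14.695)·(0.01821 + 0.09011·e^(−0.04·T))
vols = (5.2 + 14.695)·(0.01821 + 0.09011·e^(−0.04·9.2))

1.6031 volumes


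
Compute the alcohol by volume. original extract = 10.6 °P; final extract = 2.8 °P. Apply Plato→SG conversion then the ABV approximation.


SG = 259/(259 − P);  ABV = (OG − FG)·131.25
OG = 259/(259 − 10.6) = 1.0427
FG = 259/(259 − 2.8) = 1.0109
ABV = (1.0427 − 1.0109)·131.25

4.1664 % ABV


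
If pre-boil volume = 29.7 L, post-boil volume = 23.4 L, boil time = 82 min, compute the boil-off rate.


rate = (V_pre − V_post) / (t_min/60)
rate = (29.7 − 23.4) / (82/60)

4.6098 L/hr


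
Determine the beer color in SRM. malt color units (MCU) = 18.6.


SRM = 1.4922 · MCU^0.6859
SRM = 1.4922 · 18.6^0.6859

11.0812 SRM


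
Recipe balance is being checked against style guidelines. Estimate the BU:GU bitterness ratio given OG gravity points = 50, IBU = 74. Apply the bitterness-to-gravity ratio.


BU:GU = IBU / OG_points
BU:GU = 74 / 50

1.4800


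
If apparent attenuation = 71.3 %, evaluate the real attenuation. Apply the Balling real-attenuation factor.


RA = AA · 0.8192
RA = 71.3 · 0.8192

58.4090 %


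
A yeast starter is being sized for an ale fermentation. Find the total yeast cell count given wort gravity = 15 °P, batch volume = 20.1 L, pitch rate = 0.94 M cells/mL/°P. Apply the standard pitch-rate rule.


cells (billions) = rate · V_L · °P
cells = 0.94 · 20.1 · 15

283.4100 billion cells


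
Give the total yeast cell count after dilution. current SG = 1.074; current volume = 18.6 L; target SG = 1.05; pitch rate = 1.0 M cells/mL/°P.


V_w = V·((SG_c−1)/(SG_t−1)−1);  °P = 259 − 259/SG_t;  cells = rate·(V+V_w)·°P
V_w = 18.6·((1.074−1)/(1.05−1)−1) = 8.9280
V_final = 18.6 + 8.9280 = 27.5280
°P = 259 − 259/1.05 = 12.3333
cells = 1.0·27.5280·12.3333

339.5120 billion cells


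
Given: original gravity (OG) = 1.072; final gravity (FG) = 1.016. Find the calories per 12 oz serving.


ABW = (OG−FG)·131.25·0.79/FG;  °P = 259 − 259/SG (for OG→OE and FG→AE);  RE = 0.1808·OE + 0.8192·AE;  Cal = (6.9·ABW + 4·(RE−0.1))·FG·3.55
ABW = (1.072 − 1.016)·131.25·0.79/1.016 = 5.7151
OE = 259 − 259/1.072 = 17.3955 °P
AE = 259 − 259/1.016 = 4.0787 °P
RE = 0.1808·17.3955 + 0.8192·4.0787 = 6.4864 °P
Cal = (6.9·5.7151 + 4·(6.4864−0.1))·1.016·3.55

234.3683 kcal


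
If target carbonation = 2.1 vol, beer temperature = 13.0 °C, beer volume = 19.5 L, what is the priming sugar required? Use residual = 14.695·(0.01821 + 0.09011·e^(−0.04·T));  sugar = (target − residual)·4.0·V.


residual = 14.695·(0.01821 + 0.09011·e^(−0.04·13.0)) = 1.0548
sugar = (2.1 − 1.0548)·4.0·19.5

81.5225 g


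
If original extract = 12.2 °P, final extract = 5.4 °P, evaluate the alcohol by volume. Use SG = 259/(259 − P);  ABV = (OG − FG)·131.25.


OG = 259/(259 − 12.2) = 1.0494
FG = 259/(259 − 5.4) = 1.0213
ABV = (1.0494 − 1.0213)·131.25

3.6933 % ABV


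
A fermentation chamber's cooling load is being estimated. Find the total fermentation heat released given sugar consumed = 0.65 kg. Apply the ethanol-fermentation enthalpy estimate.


Q = m_sugar · 590 kJ/kg
Q = 0.65 · 590

383.5000 kJ


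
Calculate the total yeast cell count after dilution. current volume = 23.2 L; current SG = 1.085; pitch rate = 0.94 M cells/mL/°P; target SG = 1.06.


V_w = V·((SG_c−1)/(SG_t−1)−1);  °P = 259 − 259/SG_t;  cells = rate·(V+V_w)·°P
V_w = 23.2·((1.085−1)/(1.06−1)−1) = 9.6667
V_final = 23.2 + 9.6667 = 32.8667
°P = 259 − 259/1.06 = 14.6604
cells = 0.94·32.8667·14.6604

452.9275 billion cells


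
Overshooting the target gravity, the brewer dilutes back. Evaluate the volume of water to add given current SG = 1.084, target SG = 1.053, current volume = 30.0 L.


V_water = V·((SG_curr − 1)/(SG_target − 1) − 1)
V_water = 30.0·((1.084 − 1)/(1.053 − 1) − 1)

17.5472 L


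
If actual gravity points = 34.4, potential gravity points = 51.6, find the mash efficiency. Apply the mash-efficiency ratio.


efficiency = actual / potential × 100
efficiency = 34.4 / 51.6 × 100

66.6667 %


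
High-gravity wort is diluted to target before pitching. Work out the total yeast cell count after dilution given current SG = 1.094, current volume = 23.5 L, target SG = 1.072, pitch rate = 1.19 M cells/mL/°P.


V_w = V·((SG_c−1)/(SG_t−1)−1);  °P = 259 − 259/SG_t;  cells = rate·(V+V_w)·°P
V_w = 23.5·((1.094−1)/(1.072−1)−1) = 7.1806
V_final = 23.5 + 7.1806 = 30.6806
°P = 259 − 259/1.072 = 17.3955
cells = 1.19·30.6806·17.3955

635.1081 billion cells


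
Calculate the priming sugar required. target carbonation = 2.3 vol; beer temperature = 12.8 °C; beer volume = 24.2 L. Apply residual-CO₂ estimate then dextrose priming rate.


residual = 14.695·(0.01821 + 0.09011·e^(−0.04·T));  sugar = (target − residual)·4.0·V
residual = 14.695·(0.01821 + 0.09011·e^(−0.04·12.8)) = 1.0612
sugar = (2.3 − 1.0612)·4.0·24.2

119.9194 g


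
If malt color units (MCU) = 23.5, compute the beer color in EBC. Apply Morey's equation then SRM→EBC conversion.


SRM = 1.4922·MCU^0.6859;  EBC = SRM·1.97
SRM = 1.4922·23.5^0.6859 = 13.0090
EBC = 13.0090·1.97

25.6276 EBC


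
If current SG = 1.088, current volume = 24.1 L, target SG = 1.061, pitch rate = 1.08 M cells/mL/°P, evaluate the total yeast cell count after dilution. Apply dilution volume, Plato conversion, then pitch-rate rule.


V_w = V·((SG_c−1)/(SG_t−1)−1);  °P = 259 − 259/SG_t;  cells = rate·(V+V_w)·°P
V_w = 24.1·((1.088−1)/(1.061−1)−1) = 10.6672
V_final = 24.1 + 10.6672 = 34.7672
°P = 259 − 259/1.061 = 14.8907
cells = 1.08·34.7672·14.8907

559.1236 billion cells


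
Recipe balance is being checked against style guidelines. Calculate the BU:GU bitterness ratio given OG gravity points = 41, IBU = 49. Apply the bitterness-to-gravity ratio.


BU:GU = IBU / OG_points
BU:GU = 49 / 41

1.1951


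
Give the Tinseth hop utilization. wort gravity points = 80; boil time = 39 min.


U = 1.65·0.000125^(GP/1000) · (1 − e^(−0.04·t))/4.15
bigness = 1.65·0.000125^(80/1000) = 0.8040
boil_factor = (1 − e^(−0.04·39))/4.15 = 0.1903
U = 0.8040 · 0.1903

0.1530


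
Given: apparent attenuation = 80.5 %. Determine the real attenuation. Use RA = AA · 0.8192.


RA = 80.5 · 0.8192

65.9456 %


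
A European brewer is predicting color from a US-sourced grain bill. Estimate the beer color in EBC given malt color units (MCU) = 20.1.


SRM = 1.4922·MCU^0.6859;  EBC = SRM·1.97
SRM = 1.4922·20.1^0.6859 = 11.6866
EBC = 11.6866·1.97

23.0227 EBC


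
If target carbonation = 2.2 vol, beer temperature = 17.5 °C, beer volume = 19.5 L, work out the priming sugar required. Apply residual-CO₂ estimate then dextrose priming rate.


residual = 14.695·(0.01821 + 0.09011·e^(−0.04·T));  sugar = (target − residual)·4.0·V
residual = 14.695·(0.01821 + 0.09011·e^(−0.04·17.5)) = 0.9252
sugar = (2.2 − 0.9252)·4.0·19.5

99.4377 g


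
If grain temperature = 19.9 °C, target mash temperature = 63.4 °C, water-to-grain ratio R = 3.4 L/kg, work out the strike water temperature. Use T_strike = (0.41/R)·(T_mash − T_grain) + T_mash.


T_strike = (0.41/3.4)·(63.4 − 19.9) + 63.4

68.6456 °C


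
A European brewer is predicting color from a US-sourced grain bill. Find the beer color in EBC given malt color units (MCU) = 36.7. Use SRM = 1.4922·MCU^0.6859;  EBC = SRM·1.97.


SRM = 1.4922·36.7^0.6859 = 17.6617
EBC = 17.6617·1.97

34.7935 EBC


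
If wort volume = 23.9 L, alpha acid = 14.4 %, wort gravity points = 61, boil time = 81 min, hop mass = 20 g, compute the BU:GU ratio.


U = 1.65·0.000125^(GP/1000)·(1−e^(−0.04t))/4.15;  IBU = (α/100)·m·U·1000/V;  BU:GU = IBU/GP
U = 1.65·0.000125^(61/1000)·(1−e^(−0.04·81))/4.15 = 0.2208
IBU = (14.4/100)·20·0.2208·1000/23.9 = 26.6067
BU:GU = 26.6067/61

0.4362


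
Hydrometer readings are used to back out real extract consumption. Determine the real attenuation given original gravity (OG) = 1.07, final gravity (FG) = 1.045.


AA = (OG−FG)/(OG−1)·100;  RA = AA·0.8192
AA = (1.07 − 1.045)/(1.07 − 1)·100 = 35.7143
RA = 35.7143·0.8192

29.2571 %


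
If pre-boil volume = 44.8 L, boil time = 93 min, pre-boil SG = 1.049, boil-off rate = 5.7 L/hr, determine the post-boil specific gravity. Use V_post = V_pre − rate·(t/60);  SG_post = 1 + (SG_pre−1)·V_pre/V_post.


V_post = 44.8 − 5.7·(93/60) = 35.9650
SG_post = 1 + (1.049 − 1)·44.8/35.9650

1.0610


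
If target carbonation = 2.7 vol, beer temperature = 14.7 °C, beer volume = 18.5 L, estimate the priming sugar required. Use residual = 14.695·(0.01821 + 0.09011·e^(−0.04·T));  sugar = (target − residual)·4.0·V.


residual = 14.695·(0.01821 + 0.09011·e^(−0.04·14.7)) = 1.0031
sugar = (2.7 − 1.0031)·4.0·18.5

125.5716 g


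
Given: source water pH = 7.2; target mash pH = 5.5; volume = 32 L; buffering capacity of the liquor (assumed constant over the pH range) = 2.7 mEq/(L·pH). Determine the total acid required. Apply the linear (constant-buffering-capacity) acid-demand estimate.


acid = buffering capacity · (pH_source − pH_target) · V
acid = 2.7 · (7.2 − 5.5) · 32

146.8800 mEq


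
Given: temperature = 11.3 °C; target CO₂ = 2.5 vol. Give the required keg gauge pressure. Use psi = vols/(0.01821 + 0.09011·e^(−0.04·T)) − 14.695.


psi = 2.5/(0.01821 + 0.09011·e^(−0.04·11.3)) − 14.695

18.3948 psi


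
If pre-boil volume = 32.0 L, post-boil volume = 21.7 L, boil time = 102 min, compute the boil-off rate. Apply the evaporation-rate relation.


rate = (V_pre − V_post) / (t_min/60)
rate = (32.0 − 21.7) / (102/60)

6.0588 L/hr


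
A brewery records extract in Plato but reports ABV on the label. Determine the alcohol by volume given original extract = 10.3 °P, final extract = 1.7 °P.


SG = 259/(259 − P);  ABV = (OG − FG)·131.25
OG = 259/(259 − 10.3) = 1.0414
FG = 259/(259 − 1.7) = 1.0066
ABV = (1.0414 − 1.0066)·131.25

4.5686 % ABV


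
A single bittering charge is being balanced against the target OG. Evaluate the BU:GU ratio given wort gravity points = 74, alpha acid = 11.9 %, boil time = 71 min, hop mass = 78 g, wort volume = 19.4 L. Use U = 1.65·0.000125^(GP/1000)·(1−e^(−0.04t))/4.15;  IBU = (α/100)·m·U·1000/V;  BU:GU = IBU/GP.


U = 1.65·0.000125^(74/1000)·(1−e^(−0.04·71))/4.15 = 0.1925
IBU = (11.9/100)·78·0.1925·1000/19.4 = 92.1089
BU:GU = 92.1089/74

1.2447


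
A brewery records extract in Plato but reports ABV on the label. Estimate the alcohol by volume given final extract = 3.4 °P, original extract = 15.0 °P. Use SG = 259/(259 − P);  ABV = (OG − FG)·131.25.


OG = 259/(259 − 15.0) = 1.0615
FG = 259/(259 − 3.4) = 1.0133
ABV = (1.0615 − 1.0133)·131.25

6.3228 % ABV


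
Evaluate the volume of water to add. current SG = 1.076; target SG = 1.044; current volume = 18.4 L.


V_water = V·((SG_curr − 1)/(SG_target − 1) − 1)
V_water = 18.4·((1.076 − 1)/(1.044 − 1) − 1)

13.3818 L


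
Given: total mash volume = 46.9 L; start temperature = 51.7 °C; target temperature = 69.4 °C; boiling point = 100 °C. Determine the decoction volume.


V_dec = V_total·(T_target − T_start)/(T_boil − T_start)
V_dec = 46.9·(69.4 − 51.7)/(100 − 51.7)

17.1870 L


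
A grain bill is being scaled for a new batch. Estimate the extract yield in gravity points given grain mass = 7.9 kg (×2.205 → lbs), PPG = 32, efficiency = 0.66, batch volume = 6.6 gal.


points = lbs × PPG × eff / vol
lbs = 7.9 × 2.205 = 17.4195
points = 17.4195 × 32 × 0.66 / 6.6

55.7424 points


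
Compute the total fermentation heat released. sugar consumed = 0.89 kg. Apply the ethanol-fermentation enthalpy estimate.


Q = m_sugar · 590 kJ/kg
Q = 0.89 · 590

525.1000 kJ


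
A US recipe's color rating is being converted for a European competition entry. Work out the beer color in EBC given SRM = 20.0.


EBC = SRM · 1.97
EBC = 20.0 · 1.97

39.4000 EBC


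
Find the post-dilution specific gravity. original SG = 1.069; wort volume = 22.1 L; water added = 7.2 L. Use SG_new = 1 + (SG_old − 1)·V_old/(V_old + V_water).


pts = (1.069 − 1)·1000·22.1/(22.1 + 7.2) = 52.0444
SG_new = 1 + 52.0444/1000

1.0520


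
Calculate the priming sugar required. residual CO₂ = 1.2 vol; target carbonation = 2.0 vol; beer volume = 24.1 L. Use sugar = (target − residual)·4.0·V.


sugar = (2.0 − 1.2)·4.0·24.1

77.1200 g


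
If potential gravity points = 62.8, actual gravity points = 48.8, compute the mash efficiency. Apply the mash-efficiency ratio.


efficiency = actual / potential × 100
efficiency = 48.8 / 62.8 × 100

77.7070 %


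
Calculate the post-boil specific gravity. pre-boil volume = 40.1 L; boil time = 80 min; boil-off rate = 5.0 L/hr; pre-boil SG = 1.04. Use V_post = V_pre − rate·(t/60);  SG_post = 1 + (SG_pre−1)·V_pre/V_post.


V_post = 40.1 − 5.0·(80/60) = 33.4333
SG_post = 1 + (1.04 − 1)·40.1/33.4333

1.0480


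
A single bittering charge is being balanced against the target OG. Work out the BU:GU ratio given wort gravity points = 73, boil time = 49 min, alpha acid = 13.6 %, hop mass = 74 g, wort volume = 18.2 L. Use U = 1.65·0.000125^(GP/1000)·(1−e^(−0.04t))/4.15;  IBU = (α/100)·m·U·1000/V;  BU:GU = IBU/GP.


U = 1.65·0.000125^(73/1000)·(1−e^(−0.04·49))/4.15 = 0.1772
IBU = (13.6/100)·74·0.1772·1000/18.2 = 98.0109
BU:GU = 98.0109/73

1.3426


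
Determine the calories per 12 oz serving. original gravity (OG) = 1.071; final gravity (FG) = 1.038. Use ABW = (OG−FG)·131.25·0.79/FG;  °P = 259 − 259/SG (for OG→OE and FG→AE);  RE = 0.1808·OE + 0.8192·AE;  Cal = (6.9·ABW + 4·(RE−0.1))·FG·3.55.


ABW = (1.071 − 1.038)·131.25·0.79/1.038 = 3.2964
OE = 259 − 259/1.071 = 17.1699 °P
AE = 259 − 259/1.038 = 9.4817 °P
RE = 0.1808·17.1699 + 0.8192·9.4817 = 10.8717 °P
Cal = (6.9·3.2964 + 4·(10.8717−0.1))·1.038·3.55

242.5852 kcal


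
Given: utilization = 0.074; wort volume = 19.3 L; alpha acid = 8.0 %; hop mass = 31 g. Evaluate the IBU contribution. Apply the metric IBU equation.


IBU = (α/100)·mass·U·1000 / V
IBU = (8.0/100)·31·0.074·1000 / 19.3

9.5088 IBU


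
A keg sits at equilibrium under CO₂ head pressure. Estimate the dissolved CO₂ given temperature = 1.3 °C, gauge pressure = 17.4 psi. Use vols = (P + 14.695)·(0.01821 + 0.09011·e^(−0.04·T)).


vols = (17.4 + 14.695)·(0.01821 + 0.09011·e^(−0.04·1.3))

3.3300 volumes


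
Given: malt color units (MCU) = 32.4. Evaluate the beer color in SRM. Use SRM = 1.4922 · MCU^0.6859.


SRM = 1.4922 · 32.4^0.6859

16.2147 SRM


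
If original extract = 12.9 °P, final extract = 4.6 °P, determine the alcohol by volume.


SG = 259/(259 − P);  ABV = (OG − FG)·131.25
OG = 259/(259 − 12.9) = 1.0524
FG = 259/(259 − 4.6) = 1.0181
ABV = (1.0524 − 1.0181)·131.25

4.5066 % ABV
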